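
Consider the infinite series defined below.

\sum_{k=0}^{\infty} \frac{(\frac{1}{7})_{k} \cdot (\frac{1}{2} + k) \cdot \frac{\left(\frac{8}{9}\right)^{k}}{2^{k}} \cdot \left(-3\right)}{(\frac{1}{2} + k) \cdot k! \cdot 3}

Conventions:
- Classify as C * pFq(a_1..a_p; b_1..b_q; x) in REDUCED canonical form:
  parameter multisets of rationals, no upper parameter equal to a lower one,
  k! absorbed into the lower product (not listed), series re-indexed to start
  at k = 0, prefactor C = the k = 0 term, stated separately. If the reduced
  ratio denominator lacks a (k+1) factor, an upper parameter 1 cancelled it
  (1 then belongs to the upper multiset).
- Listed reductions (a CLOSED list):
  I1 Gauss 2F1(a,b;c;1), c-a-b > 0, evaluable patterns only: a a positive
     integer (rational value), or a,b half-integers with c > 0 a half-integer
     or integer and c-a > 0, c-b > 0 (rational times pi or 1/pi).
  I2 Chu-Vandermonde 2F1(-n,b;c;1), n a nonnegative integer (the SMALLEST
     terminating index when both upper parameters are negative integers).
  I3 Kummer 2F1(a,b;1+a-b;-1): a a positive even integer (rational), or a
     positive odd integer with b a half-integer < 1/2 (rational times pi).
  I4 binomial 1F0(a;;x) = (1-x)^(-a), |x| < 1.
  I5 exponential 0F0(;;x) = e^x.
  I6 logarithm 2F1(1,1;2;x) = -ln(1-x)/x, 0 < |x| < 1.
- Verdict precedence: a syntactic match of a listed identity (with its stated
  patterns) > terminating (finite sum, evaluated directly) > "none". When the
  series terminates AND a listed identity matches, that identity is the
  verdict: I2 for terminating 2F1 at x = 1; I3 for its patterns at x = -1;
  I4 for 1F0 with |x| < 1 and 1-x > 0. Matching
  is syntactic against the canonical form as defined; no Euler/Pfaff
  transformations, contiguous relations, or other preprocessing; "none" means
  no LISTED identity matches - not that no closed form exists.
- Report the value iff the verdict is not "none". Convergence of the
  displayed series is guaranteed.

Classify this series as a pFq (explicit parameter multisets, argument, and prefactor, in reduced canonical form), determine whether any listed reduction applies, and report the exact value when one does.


Structural cue: with t_0 = -1, k + 1/2 divides numerator and denominator alike; C = -1 after cancelling.
Ratio: r(k) = \frac{4}{9} * (k+\frac{1}{7}) / [(k+1)] - poly over poly, x = \frac{4}{9} from leading terms; C = -1 at k = 0.

The series (x = \frac{4}{9}) is 1F0: upper {\frac{1}{7}}, lower {-}, prefactor -1. Verdict (x = \frac{4}{9}): binomial (I4) applies (the 1F0 binomial series: exponent -1/7, x = \frac{4}{9}). Hence: \left(-1\right) \cdot \left(\frac{5}{9}\right)^{-\frac{1}{7}}.


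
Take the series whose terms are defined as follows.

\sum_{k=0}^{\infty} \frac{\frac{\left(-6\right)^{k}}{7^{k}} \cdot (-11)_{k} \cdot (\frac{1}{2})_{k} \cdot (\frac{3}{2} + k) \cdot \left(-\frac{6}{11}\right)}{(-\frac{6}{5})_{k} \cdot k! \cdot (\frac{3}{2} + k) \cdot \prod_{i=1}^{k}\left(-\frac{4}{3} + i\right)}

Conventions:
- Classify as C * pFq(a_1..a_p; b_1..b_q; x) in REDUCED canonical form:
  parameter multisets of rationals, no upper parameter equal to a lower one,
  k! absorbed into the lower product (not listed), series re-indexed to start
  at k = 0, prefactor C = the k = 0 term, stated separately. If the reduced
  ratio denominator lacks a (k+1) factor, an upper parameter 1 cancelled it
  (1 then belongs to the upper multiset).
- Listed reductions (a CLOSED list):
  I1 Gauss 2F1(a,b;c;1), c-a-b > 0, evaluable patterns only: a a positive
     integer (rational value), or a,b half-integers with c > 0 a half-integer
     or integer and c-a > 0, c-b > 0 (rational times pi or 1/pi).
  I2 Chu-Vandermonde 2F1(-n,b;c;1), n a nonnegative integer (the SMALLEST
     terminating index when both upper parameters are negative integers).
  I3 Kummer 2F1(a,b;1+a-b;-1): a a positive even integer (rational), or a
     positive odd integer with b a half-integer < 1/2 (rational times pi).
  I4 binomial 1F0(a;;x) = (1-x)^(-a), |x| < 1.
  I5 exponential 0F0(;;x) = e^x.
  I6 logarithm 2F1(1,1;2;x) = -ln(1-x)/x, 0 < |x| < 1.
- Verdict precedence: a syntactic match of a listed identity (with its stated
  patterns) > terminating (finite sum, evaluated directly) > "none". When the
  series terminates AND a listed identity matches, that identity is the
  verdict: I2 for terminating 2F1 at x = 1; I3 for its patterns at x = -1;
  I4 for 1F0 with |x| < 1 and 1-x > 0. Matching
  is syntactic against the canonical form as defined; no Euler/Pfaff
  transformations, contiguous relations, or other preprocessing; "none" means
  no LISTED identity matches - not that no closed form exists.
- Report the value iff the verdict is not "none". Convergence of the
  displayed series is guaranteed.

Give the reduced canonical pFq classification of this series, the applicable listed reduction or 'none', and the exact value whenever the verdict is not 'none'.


At argument -\frac{6}{7}: a 2F2 with upper {-11, \frac{1}{2}}, lower {-\frac{6}{5}, -\frac{1}{3}}, scaled by C = -\frac{6}{11}. Verdict: terminating - upper -11 stops the sum at k = 11; the 12 terms are added exactly. Exact value: \frac{12609661161450332622847218753}{2547085029082043524186112}.

Key observation: t_0 being -\frac{6}{11}, striking the common factor k + 3/2 reduces the term (C = -6/11).
Consecutive-term ratio: r(k) = -\frac{6}{7} * (k-11) (k+\frac{1}{2}) / [(k-\frac{6}{5}) (k-\frac{1}{3}) (k+1)] - poly over poly, x = -\frac{6}{7} from leading terms; C = -\frac{6}{11} at k = 0.


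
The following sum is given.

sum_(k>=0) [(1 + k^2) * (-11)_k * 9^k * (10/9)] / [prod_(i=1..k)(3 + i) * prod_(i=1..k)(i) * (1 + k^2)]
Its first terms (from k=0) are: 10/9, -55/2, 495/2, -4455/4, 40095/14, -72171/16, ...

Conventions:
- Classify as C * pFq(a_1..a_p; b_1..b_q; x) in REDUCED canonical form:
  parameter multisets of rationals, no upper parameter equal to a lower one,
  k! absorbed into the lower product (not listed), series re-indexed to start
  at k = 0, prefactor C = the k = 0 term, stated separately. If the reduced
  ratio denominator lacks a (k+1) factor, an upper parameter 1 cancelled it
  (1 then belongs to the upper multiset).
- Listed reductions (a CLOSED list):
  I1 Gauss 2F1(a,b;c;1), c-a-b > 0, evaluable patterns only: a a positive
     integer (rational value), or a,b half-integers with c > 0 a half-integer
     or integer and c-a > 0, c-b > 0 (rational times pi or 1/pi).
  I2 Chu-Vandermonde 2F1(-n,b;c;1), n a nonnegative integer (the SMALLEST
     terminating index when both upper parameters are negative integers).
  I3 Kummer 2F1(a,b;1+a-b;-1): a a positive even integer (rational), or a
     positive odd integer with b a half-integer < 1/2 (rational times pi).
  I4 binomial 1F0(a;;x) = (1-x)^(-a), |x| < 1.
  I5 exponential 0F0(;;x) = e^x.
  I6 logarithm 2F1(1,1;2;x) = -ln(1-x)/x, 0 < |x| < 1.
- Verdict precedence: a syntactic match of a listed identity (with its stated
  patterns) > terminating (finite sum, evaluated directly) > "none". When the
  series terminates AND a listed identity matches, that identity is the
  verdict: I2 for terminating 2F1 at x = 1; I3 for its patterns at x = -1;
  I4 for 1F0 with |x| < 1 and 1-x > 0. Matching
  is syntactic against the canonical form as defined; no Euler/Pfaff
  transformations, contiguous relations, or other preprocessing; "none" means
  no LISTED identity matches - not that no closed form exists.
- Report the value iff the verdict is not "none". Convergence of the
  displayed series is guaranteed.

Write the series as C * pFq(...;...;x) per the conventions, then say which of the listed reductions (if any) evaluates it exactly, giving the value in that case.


The series (x = 9) is 1F1: upper {-11}, lower {4}, prefactor 10/9. Verdict: terminating. (-11)_k vanishes past k = 11, leaving a 12-term sum, computed directly. Exact value: -2776973/32288256.

Key step: t_0 = 10/9 here, and the product of the first k integers (C = 10/9) is k!.
Ratio: r(k) = 9 * (k-11) / [(k+4) (k+1)] ; factor over Q: parameters, x = 9, and C = 10/9.


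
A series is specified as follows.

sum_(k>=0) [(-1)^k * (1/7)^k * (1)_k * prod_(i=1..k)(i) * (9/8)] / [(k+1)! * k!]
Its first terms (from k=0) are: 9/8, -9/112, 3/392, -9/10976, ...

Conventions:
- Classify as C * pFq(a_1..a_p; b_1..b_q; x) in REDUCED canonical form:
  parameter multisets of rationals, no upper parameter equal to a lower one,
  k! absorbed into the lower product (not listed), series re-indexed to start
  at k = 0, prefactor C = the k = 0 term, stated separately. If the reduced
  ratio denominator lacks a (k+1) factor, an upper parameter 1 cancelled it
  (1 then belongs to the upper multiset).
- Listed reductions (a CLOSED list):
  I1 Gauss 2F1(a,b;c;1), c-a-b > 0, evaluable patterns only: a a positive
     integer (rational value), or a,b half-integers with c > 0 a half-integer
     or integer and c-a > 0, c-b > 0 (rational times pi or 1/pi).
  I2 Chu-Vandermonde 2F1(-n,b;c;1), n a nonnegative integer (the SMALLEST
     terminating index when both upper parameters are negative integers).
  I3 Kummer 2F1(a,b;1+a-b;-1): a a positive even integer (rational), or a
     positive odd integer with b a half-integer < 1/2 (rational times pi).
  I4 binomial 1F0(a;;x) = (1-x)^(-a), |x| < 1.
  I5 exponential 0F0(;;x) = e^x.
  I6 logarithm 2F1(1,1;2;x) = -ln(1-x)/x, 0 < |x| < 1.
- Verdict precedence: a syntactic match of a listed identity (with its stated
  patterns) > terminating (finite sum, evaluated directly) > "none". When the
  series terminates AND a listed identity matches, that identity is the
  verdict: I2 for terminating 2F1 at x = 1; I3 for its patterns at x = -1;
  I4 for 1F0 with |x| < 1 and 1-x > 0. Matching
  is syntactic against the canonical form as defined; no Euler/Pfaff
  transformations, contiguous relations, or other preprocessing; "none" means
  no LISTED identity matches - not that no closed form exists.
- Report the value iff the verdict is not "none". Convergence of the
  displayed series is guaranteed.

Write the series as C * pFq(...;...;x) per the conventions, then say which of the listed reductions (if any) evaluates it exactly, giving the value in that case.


Reduced: x = -1/7, 2F1, upper = {1, 1}, lower = {2}, C = 9/8. Verdict: the logarithmic series (I6) applies (the logarithm: parameters (1,1;2), x = -1/7). Exact value: (63/8) * ln(8/7).

The tell: t_0 = 9/8 here, and the (-1)^k factor (C = 9/8, x = -1/7) folds into the argument's sign.
Adjacent-term ratio: r(k) = (-1/7) * (k+1) (k+1) / [(k+2) (k+1)] ; factor over Q: parameters, x = (-1/7), and C = 9/8.


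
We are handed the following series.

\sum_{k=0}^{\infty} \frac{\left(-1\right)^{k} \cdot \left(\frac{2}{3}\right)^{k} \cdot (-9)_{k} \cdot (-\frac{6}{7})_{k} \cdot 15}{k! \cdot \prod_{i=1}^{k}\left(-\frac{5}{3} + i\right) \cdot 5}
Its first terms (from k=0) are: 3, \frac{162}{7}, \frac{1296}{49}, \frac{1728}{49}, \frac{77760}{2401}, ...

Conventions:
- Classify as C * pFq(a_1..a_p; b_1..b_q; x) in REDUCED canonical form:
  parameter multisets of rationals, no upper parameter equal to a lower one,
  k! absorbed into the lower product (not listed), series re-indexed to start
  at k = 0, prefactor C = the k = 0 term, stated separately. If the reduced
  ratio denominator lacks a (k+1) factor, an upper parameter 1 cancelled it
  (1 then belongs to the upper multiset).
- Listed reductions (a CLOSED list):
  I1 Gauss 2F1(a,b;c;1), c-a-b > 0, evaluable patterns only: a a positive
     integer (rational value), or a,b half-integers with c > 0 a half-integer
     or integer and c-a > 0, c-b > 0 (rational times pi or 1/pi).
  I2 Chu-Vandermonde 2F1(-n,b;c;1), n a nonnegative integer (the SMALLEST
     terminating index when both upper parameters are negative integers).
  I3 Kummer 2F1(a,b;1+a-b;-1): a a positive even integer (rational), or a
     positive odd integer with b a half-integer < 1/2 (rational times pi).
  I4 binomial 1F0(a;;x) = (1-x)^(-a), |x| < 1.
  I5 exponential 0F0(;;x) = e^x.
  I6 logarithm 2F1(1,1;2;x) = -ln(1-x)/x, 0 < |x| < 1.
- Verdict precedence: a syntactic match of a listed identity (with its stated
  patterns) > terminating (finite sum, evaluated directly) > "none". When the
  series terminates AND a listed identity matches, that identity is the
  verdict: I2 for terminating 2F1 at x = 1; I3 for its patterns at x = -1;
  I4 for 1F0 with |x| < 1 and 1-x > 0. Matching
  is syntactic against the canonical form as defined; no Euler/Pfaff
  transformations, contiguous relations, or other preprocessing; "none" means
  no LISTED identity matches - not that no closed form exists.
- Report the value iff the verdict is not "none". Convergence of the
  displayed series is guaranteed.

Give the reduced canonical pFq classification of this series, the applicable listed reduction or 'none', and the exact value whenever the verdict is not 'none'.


Reduced: x = -\frac{2}{3}, 2F1, upper = {-9, -\frac{6}{7}}, lower = {-\frac{2}{3}}, C = 3. Verdict: terminating - no listed pattern fits, but -9 in the upper list cuts the series at k = 9; direct evaluation. Sum: \frac{10608532379175}{69771386503}.

First insight: x = -\frac{2}{3} and the lower running product (C = 3, x = -2/3) is a rising factorial.
Term ratio: r(k) = -\frac{2}{3} * (k-9) (k-\frac{6}{7}) / [(k-\frac{2}{3}) (k+1)] - rational in k, leading ratio -\frac{2}{3}; with t_0 = 3, classification follows.


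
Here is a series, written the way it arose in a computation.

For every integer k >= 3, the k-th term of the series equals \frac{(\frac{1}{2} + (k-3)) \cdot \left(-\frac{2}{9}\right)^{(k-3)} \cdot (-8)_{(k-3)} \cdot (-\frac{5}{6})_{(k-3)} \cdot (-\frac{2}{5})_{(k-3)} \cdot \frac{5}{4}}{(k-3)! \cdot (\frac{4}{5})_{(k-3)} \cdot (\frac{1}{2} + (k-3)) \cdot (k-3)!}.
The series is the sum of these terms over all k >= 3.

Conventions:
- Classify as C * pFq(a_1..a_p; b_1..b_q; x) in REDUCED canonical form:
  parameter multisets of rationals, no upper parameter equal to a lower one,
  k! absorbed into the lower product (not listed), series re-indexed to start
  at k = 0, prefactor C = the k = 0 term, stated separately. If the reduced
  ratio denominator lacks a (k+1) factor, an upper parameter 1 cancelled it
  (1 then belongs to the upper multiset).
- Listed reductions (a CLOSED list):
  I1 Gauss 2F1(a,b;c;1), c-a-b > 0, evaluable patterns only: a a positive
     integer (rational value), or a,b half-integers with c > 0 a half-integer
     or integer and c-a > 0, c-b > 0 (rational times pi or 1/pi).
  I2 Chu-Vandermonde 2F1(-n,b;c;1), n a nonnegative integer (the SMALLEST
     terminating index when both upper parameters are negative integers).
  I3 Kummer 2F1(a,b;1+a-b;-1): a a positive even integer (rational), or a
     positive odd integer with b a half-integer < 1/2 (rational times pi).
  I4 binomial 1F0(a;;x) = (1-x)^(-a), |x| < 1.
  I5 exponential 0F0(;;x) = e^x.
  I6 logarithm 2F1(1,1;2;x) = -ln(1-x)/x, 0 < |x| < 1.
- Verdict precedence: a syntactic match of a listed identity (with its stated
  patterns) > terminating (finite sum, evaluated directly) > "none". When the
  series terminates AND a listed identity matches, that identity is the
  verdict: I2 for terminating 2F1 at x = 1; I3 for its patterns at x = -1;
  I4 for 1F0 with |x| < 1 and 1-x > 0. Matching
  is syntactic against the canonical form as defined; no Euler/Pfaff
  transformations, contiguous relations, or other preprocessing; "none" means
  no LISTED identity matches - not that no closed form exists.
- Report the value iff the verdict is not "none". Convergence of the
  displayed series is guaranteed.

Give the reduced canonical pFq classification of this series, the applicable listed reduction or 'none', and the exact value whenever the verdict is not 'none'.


x = -\frac{2}{9} here; the reduced form reads 3F2, upper {-8, -\frac{5}{6}, -\frac{2}{5}}, lower {\frac{4}{5}, 1}, C = \frac{5}{4}. Verdict: terminating - no listed pattern fits, but -8 in the upper list cuts the series at k = 8; direct evaluation. Value: \frac{26796376313746566725}{12190544493546364416}.

The tell: t_0 being \frac{5}{4}, striking the common factor k + 1/2 reduces the term (prefactor 5/4).
Ratio: r(k) = -\frac{2}{9} * (k-8) (k-\frac{5}{6}) (k-\frac{2}{5}) / [(k+\frac{4}{5}) (k+1) (k+1)] ; factor over Q: parameters, x = -\frac{2}{9}, and C = \frac{5}{4}.


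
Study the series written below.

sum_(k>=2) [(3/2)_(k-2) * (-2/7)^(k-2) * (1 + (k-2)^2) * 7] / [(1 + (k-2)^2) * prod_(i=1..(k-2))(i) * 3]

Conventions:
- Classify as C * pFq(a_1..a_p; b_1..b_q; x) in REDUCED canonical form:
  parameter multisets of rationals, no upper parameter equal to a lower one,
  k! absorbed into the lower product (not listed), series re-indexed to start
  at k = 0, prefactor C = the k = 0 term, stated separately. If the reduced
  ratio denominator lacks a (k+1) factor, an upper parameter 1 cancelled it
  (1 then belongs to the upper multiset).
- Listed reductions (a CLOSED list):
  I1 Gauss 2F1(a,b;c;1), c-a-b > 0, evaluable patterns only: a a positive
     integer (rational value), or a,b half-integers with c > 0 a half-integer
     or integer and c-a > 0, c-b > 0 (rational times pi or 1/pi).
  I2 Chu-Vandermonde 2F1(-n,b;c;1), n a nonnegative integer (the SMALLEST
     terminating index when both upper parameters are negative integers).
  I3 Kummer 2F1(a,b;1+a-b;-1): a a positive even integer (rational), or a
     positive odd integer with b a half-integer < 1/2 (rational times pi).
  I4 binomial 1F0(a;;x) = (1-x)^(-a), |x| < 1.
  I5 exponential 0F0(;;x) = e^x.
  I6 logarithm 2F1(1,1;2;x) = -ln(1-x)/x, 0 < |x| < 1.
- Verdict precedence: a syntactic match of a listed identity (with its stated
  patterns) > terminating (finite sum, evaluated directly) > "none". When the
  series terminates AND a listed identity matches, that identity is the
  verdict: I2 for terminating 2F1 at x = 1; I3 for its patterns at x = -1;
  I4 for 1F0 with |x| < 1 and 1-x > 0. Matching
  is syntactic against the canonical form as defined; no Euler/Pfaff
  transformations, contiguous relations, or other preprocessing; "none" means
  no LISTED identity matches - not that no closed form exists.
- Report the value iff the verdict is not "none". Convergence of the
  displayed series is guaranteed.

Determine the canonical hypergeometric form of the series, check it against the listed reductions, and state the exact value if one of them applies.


Canonical form: C = 7/3 times 1F0 with upper {3/2}, lower {-}, x = -2/7. Verdict: the I4 binomial reduction applies (the 1F0 binomial series: exponent -3/2, x = -2/7). Sum: (7/3) * (9/7)^(-3/2).

The tell: t_0 = 7/3 here, and k^2 + 1 divides numerator and denominator alike; C = 7/3, x = -2/7 after cancelling.
Adjacent-term ratio: r(k) = (-2/7) * (k+3/2) / [(k+1)] - rational in k, leading ratio (-2/7); with t_0 = 7/3, classification follows.


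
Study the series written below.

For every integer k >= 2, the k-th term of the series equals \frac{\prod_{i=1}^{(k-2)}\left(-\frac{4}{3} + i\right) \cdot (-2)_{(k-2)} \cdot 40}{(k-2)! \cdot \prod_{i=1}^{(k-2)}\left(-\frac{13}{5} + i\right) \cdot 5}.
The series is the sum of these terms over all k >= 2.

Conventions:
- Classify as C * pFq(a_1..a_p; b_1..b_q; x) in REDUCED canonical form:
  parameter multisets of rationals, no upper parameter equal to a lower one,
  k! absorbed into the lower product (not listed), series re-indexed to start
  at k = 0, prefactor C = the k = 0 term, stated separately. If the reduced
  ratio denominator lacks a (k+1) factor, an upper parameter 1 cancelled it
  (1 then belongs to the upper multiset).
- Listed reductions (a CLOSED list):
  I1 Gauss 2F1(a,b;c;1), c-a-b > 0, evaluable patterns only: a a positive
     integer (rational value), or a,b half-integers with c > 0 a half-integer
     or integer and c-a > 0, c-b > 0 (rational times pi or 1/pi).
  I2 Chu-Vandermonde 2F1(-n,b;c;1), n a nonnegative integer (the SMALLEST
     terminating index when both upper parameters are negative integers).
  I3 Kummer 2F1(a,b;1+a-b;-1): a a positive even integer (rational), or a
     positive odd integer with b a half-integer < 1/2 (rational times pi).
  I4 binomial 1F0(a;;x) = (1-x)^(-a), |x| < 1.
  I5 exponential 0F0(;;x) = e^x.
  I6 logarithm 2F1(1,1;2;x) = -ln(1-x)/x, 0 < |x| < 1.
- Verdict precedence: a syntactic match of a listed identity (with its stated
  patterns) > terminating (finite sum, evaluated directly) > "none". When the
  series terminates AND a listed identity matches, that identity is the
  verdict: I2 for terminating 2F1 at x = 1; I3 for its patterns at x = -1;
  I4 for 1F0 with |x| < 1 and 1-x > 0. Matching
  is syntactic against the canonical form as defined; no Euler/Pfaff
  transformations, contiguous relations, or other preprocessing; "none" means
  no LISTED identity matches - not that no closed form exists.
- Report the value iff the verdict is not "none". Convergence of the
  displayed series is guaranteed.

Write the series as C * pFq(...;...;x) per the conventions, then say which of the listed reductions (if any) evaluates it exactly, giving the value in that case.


The series (x = 1) is 2F1: upper {-2, -\frac{1}{3}}, lower {-\frac{8}{5}}, prefactor 8. Verdict: this is the Chu-Vandermonde identity I2 (terminating 2F1 at x = 1 with n = 2, b = -1/3, c = -\frac{8}{5}). Its exact value is \frac{76}{27}.

Key step: t_0 being 8, the lower running product (C = 8) is a rising factorial.
Ratio: r(k) = 1 * (k-2) (k-\frac{1}{3}) / [(k-\frac{8}{5}) (k+1)] - rational in k, leading ratio 1; with t_0 = 8, classification follows.


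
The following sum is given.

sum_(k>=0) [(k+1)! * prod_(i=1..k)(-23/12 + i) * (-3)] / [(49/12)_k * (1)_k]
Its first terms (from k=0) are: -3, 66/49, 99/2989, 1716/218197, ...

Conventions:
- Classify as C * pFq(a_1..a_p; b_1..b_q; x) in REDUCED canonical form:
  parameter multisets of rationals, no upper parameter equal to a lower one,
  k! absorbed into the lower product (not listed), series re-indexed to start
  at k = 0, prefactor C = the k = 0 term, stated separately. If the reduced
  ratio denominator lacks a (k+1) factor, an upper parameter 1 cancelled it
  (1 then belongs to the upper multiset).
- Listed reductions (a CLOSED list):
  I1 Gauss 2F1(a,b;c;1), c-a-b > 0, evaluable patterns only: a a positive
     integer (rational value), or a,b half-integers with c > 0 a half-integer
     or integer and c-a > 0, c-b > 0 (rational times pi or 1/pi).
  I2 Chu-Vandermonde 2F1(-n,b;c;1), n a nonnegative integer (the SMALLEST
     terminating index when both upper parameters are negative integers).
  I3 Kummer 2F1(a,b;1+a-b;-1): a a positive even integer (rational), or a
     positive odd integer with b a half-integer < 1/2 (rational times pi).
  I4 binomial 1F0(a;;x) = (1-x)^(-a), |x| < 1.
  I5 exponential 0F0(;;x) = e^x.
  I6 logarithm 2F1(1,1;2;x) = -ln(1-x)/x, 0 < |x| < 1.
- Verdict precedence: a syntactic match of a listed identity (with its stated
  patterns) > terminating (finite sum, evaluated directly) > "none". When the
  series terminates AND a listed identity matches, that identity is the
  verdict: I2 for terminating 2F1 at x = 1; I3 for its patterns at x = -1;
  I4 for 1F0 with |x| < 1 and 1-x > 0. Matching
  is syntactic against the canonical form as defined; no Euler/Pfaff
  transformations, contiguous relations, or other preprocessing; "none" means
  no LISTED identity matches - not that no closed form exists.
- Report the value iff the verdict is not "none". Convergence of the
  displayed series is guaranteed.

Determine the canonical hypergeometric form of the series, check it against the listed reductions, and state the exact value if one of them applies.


The series (x = 1) is 2F1: upper {-11/12, 2}, lower {49/12}, prefactor -3. Verdict at x = 1: the Gauss summation I1 matches (x = 1: the Gamma ratio telescopes since c-a-b = 3 > 0 and a = 2 in Z>0). Hence: -925/576.

Key step: with t_0 = -3, (1)_k (prefactor -3) is k! itself.
Adjacent-term ratio: r(k) = 1 * (k-11/12) (k+2) / [(k+49/12) (k+1)] - rational; roots negated = parameters, x = 1, C = -3.


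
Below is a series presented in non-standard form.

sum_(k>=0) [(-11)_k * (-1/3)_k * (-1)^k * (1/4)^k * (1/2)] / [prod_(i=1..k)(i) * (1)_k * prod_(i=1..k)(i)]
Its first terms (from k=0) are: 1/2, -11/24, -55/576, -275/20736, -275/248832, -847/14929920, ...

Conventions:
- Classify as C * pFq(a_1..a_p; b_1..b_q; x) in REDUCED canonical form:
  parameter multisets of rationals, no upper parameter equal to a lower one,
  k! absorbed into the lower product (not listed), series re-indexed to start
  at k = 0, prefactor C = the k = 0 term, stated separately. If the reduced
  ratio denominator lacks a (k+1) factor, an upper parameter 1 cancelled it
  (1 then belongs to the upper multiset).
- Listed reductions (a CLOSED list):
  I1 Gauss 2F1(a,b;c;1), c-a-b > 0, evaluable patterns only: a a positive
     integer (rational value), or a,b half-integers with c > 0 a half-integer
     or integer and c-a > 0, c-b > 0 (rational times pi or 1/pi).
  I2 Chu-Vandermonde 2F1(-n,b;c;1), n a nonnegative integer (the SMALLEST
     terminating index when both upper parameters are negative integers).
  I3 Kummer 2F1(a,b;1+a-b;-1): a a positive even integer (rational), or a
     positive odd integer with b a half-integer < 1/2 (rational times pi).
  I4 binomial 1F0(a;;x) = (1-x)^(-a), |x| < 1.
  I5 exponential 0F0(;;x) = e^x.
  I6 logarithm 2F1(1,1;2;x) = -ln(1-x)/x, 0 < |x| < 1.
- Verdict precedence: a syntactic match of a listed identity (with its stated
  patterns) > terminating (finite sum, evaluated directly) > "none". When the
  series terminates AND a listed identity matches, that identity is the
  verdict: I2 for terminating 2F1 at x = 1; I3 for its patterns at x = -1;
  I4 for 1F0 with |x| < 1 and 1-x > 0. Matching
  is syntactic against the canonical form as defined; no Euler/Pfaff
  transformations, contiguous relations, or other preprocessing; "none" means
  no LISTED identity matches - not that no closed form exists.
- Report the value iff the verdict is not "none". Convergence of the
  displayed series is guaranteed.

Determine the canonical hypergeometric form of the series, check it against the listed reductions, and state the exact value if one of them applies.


Key observation: t_0 = 1/2 here, and the lower running product (prefactor 1/2) is a rising factorial.
Term ratio: r(k) = (-1/4) * (k-11) (k-1/3) / [(k+1) (k+1) (k+1)] ; factor over Q: parameters, x = (-1/4), and C = 1/2.

This is 1/2 * 2F2(-11, -1/3; 1, 1; -1/4) in reduced canonical form. Verdict: terminating - upper parameter -11 makes this a finite sum (last index 11), evaluated exactly. Hence: -327896211957240099323/4804679678034758860800.


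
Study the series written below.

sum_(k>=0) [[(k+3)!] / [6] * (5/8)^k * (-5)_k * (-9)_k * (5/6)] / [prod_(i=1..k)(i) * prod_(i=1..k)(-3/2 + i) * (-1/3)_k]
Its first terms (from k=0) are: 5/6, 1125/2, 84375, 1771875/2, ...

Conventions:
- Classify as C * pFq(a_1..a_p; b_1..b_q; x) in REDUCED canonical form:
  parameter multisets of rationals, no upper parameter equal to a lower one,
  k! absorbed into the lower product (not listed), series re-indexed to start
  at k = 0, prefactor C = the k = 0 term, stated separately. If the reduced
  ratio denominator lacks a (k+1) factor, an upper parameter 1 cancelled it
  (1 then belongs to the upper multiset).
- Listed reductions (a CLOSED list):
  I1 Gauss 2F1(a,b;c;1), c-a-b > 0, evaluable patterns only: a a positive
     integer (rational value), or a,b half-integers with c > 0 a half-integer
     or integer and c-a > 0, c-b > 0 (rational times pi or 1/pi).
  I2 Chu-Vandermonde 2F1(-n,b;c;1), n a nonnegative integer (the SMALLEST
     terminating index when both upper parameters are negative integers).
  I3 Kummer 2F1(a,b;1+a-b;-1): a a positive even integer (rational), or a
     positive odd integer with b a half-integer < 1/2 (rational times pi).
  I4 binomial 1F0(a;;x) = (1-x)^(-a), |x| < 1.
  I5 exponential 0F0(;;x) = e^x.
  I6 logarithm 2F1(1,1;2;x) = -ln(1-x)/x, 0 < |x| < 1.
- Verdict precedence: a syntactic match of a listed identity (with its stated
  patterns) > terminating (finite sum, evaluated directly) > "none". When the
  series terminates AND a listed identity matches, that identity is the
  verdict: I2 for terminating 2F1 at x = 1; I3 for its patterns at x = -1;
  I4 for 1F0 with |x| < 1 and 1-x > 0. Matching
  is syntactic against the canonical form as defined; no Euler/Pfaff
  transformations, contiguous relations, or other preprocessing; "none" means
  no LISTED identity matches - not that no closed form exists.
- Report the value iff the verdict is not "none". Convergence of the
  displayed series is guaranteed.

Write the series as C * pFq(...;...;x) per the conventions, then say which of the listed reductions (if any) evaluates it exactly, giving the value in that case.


Canonical form: C = 5/6 times 3F2 with upper {-9, -5, 4}, lower {-1/2, -1/3}, x = 5/8. Verdict: terminating (-5 upstairs). 6 nonzero terms in all; added directly. Exact value: 7169436635/2112.

Structural cue: with t_0 = 5/6, the factorial ratio (C = 5/6, x = 5/8) (k+a-1)!/(a-1)! is a rising factorial (a)_k.
Step ratio: r(k) = (5/8) * (k-9) (k-5) (k+4) / [(k-1/2) (k-1/3) (k+1)] - rational in k, leading ratio (5/8); with t_0 = 5/6, classification follows.


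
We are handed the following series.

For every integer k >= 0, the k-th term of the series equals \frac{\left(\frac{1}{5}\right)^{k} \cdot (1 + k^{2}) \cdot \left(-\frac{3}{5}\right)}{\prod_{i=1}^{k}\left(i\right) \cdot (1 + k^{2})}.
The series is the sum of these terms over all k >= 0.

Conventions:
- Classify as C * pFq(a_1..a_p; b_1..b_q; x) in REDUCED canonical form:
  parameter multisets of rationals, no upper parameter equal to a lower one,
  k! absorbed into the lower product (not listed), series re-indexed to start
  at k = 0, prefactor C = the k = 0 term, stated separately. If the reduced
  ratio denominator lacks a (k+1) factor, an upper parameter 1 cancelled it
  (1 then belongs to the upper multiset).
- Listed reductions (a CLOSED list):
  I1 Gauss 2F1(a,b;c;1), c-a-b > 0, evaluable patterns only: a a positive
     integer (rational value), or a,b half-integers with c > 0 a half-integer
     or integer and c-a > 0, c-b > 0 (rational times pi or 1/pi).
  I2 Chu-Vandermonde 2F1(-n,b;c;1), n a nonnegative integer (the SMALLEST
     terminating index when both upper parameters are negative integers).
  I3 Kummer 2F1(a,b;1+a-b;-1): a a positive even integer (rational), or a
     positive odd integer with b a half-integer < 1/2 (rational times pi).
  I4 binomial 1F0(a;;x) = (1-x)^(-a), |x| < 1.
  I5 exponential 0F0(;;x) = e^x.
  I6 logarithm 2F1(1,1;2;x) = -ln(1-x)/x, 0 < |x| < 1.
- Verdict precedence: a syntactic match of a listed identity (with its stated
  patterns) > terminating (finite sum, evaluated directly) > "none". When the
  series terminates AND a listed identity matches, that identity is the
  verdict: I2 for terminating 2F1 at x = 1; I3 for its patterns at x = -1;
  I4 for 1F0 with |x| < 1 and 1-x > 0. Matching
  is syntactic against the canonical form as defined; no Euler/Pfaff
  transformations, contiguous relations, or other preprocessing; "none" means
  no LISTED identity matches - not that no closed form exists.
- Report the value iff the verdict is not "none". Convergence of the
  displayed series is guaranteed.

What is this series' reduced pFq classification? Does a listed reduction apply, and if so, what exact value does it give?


The series (x = \frac{1}{5}) is 0F0: upper {-}, lower {-}, prefactor -\frac{3}{5}. Verdict: the exponential series (I5) fires (the 0F0 exponential series at x = \frac{1}{5}). Its exact value is \left(-\frac{3}{5}\right) \cdot e^{\frac{1}{5}}.

First insight: with t_0 = -\frac{3}{5}, striking the common factor k^2 + 1 reduces the term (prefactor -3/5).
Consecutive-term ratio: r(k) = \frac{1}{5} * 1 / [(k+1)] - rational; roots negated = parameters, x = \frac{1}{5}, C = -\frac{3}{5}.


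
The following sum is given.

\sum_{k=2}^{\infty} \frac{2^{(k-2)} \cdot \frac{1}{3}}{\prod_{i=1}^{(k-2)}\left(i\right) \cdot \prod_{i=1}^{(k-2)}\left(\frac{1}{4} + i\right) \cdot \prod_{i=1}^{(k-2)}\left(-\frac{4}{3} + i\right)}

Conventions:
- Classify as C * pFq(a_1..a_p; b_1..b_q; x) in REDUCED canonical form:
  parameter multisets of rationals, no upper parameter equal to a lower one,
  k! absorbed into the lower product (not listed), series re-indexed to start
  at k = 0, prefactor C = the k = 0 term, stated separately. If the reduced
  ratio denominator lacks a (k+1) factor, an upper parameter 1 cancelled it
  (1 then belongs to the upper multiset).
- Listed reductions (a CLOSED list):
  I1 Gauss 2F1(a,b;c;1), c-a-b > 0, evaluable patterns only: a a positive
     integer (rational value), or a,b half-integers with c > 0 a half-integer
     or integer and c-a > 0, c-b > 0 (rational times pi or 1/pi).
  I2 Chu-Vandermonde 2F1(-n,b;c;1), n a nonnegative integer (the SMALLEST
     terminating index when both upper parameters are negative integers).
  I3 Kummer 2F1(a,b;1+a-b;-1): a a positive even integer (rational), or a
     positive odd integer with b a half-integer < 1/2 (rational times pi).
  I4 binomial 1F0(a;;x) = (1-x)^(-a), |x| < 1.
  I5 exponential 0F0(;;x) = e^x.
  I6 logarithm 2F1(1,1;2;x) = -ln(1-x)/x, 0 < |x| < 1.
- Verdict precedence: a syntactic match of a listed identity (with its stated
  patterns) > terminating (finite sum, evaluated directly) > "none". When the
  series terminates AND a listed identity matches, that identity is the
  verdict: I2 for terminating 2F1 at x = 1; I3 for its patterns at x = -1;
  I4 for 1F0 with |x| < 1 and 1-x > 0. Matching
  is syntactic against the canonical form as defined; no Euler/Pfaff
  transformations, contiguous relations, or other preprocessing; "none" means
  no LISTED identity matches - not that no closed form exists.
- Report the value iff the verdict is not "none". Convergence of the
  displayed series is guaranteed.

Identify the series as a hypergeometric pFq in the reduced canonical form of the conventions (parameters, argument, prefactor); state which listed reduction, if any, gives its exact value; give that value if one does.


Classification (C = \frac{1}{3}): 0F2 with upper {-}, lower {-\frac{1}{3}, \frac{5}{4}}, argument x = 2. Verdict: none - this 0F2 at x = 2 matches no listed pattern, and upper {-} holds no stopper.

Key observation: x = 2 and the product of the first k integers (prefactor 1/3) is k!.
Adjacent-term ratio: r(k) = 2 * 1 / [(k-\frac{1}{3}) (k+\frac{5}{4}) (k+1)] ; factor over Q: parameters, x = 2, and C = \frac{1}{3}.


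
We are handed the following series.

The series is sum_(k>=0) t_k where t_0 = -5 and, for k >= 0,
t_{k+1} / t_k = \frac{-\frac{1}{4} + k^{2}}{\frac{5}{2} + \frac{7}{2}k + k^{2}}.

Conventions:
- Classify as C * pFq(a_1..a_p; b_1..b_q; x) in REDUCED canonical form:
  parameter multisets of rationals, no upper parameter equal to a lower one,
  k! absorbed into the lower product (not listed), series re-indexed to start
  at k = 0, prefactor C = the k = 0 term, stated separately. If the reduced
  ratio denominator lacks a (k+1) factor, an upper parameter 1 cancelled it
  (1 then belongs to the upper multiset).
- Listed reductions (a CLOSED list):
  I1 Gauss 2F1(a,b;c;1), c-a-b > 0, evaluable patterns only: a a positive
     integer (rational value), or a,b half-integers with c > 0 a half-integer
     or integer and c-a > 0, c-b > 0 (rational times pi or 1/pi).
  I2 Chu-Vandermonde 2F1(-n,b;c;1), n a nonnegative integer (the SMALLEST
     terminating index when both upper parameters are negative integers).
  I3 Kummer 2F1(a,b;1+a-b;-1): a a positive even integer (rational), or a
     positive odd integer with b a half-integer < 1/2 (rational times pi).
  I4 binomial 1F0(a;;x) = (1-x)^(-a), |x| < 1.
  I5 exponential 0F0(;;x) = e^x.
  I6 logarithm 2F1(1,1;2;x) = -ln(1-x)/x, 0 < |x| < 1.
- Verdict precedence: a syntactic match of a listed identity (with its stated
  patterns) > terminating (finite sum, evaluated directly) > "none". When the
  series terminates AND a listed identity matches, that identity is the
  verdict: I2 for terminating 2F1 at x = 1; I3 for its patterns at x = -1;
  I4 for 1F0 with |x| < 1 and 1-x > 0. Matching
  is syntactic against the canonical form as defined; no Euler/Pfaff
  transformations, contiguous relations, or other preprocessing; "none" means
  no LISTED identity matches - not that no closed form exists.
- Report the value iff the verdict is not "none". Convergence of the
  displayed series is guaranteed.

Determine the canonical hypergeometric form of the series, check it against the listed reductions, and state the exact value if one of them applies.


Key observation: with t_0 = -5, roots of the ratio polynomials (prefactor -5) are the negated parameters.
Term ratio: r(k) = 1 * (k-\frac{1}{2}) (k+\frac{1}{2}) / [(k+\frac{5}{2}) (k+1)] - rational in k. x = 1; t_0 = -5; negate the roots.

Canonical form: C = -5 times 2F1 with upper {-\frac{1}{2}, \frac{1}{2}}, lower {\frac{5}{2}}, x = 1. Verdict at x = 1: Gauss's theorem I1 (half-integer case) matches (x = 1; upper {-\frac{1}{2}, \frac{1}{2}} half-integers, c = \frac{5}{2} in the evaluable pattern). Its exact value is \left(-\frac{45}{32}\right) \cdot \pi.


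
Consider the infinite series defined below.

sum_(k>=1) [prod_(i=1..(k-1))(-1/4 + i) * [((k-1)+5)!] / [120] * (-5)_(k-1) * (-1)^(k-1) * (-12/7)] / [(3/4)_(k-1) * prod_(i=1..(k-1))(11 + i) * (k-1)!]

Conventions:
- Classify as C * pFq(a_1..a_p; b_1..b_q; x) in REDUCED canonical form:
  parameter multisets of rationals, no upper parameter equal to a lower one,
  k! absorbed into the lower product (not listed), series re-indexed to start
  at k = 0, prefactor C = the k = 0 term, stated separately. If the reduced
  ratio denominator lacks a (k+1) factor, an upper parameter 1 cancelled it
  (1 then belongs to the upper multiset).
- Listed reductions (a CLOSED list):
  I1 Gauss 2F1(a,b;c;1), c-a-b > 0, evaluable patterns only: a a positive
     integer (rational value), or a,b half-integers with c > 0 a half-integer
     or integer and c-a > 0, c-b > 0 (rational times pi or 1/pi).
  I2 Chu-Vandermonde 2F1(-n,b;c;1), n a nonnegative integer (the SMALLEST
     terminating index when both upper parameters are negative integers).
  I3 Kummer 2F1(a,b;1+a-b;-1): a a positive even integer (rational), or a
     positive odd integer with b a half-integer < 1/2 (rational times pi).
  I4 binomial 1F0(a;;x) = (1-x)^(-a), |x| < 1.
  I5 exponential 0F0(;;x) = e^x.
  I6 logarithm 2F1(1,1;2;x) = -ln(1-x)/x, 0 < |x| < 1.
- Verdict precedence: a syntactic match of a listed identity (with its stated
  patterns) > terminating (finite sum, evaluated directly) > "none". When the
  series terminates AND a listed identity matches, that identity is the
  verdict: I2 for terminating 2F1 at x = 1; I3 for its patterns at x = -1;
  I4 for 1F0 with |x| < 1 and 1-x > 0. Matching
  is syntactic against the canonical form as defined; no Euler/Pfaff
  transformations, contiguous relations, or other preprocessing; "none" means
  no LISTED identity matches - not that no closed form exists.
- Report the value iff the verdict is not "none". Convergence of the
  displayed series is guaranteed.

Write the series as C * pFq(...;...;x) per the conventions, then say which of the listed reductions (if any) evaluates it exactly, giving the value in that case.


The tell: t_0 = -12/7 here, and the lower running product (prefactor -12/7) is a rising factorial.
Ratio: r(k) = (-1) * (k-5) (k+6) / [(k+12) (k+1)] - rational in k. x = (-1); t_0 = -12/7; negate the roots.

Canonical form: C = -12/7 times 2F1 with upper {-5, 6}, lower {12}, x = -1. Verdict (x = -1): Kummer (I3) applies (x = -1; c = 12 equals 1+a-b for upper {-5, 6}: listed pattern). Value: -99/7.


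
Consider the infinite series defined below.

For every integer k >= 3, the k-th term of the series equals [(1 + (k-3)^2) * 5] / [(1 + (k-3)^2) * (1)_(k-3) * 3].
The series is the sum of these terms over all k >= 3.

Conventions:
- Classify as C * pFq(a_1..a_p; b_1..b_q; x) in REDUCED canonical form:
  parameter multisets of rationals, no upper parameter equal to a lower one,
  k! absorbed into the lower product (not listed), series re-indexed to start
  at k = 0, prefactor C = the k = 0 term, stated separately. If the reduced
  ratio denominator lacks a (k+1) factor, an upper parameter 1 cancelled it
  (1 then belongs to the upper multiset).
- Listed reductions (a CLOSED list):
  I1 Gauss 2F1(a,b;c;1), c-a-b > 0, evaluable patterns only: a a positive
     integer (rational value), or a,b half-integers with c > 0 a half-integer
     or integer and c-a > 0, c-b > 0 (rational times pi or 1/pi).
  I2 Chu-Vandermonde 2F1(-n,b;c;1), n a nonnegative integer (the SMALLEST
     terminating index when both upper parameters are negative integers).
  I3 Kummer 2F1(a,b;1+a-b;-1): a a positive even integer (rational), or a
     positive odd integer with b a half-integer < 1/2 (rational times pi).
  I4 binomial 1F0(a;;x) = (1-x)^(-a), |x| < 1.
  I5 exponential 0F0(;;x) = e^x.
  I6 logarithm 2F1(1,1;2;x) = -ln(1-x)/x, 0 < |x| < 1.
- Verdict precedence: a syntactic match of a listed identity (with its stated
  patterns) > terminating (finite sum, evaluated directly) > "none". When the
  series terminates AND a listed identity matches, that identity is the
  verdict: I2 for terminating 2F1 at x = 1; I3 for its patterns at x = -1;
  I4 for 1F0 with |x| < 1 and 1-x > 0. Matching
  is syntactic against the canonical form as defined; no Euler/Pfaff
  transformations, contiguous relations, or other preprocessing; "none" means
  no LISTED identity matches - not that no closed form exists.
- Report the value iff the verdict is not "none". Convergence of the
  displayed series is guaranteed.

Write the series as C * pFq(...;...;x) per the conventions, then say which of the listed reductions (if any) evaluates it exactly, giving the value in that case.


At argument 1: a 0F0 with upper {-}, lower {-}, scaled by C = 5/3. Verdict: the exponential series (I5) matches (the 0F0 exponential series at x = 1). Exact value: (5/3) * e^(1).

First insight: t_0 = 5/3 here, and k^2 + 1 divides numerator and denominator alike; C = 5/3 after cancelling.
Ratio: r(k) = 1 * 1 / [(k+1)] ; factor over Q: parameters, x = 1, and C = 5/3.
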